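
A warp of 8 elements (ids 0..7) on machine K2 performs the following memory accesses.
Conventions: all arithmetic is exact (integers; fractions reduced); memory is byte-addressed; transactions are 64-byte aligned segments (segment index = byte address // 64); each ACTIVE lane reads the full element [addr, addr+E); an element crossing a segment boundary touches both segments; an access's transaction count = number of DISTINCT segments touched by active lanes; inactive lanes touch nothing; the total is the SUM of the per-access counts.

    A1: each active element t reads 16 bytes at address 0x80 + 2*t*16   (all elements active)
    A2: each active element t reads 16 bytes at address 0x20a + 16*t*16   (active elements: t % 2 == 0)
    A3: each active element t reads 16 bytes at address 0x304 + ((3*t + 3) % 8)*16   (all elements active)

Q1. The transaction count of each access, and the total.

A1: 4 transactions
A2: 4 transactions
A3: 3 transactions

Answer: 4,4,3; total 11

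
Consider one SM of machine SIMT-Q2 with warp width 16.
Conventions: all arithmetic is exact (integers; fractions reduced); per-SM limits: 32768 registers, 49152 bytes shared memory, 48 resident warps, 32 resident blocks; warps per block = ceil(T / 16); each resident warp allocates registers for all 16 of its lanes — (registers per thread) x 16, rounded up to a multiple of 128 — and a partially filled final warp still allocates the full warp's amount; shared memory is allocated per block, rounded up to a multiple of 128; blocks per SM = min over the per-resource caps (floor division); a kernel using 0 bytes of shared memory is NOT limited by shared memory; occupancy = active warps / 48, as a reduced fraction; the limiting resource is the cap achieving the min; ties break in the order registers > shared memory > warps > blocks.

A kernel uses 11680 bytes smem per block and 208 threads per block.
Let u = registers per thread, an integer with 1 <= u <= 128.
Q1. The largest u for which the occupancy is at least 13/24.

Answer: u = 72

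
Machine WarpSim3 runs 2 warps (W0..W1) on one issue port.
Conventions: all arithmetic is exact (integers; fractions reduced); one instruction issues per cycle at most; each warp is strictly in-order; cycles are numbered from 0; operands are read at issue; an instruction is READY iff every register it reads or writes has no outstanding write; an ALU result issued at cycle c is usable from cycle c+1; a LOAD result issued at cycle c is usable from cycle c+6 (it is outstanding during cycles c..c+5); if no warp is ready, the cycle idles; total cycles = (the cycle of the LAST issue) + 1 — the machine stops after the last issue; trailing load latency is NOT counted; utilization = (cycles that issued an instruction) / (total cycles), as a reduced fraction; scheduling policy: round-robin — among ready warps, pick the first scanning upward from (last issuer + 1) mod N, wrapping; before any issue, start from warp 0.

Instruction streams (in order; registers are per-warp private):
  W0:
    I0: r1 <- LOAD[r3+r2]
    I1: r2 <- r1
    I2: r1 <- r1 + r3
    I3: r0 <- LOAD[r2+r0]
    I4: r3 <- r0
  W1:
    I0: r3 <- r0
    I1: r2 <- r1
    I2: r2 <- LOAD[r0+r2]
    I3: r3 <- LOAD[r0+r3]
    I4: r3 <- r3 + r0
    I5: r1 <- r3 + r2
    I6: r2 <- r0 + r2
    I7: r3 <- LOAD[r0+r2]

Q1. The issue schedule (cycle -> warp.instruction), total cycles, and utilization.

cycle 0: W0.I0
cycle 1: W1.I0
cycle 2: W1.I1
cycle 3: W1.I2
cycle 4: W1.I3
cycle 5: idle
cycle 6: W0.I1
cycle 7: W0.I2
cycle 8: W0.I3
cycle 9: idle
cycle 10: W1.I4
cycle 11: W1.I5
cycle 12: W1.I6
cycle 13: W1.I7
cycle 14: W0.I4

Answer: 15 cycles, utilization 13/15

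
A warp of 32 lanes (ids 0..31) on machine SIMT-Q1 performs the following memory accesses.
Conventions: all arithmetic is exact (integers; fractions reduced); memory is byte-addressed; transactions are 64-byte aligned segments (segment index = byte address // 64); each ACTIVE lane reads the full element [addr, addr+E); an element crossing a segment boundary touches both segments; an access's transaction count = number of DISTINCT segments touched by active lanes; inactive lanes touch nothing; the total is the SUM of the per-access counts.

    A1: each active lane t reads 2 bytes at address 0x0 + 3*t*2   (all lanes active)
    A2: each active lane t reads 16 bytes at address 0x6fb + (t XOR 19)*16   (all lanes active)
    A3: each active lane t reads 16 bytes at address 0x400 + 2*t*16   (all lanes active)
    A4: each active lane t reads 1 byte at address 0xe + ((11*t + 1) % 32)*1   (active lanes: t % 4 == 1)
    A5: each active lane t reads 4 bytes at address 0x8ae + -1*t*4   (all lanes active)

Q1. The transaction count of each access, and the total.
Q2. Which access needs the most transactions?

A1: 3 transactions
A2: 9 transactions
A3: 16 transactions
A4: 1 transaction
A5: 3 transactions

Answer: 3,9,16,1,3; total 32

Answer: A3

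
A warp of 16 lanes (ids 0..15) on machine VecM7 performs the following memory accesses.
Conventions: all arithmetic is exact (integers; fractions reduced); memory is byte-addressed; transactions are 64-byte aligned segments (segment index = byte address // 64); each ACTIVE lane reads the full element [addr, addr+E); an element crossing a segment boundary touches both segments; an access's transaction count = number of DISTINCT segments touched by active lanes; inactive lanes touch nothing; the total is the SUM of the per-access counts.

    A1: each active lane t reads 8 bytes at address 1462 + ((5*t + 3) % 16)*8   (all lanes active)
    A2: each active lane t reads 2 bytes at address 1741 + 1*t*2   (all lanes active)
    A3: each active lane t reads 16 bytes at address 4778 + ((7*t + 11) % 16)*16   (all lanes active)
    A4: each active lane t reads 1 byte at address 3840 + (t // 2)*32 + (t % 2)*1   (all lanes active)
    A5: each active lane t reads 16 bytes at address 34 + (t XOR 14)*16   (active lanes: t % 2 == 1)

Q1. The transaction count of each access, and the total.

A1: 3 transactions
A2: 1 transaction
A3: 5 transactions
A4: 4 transactions
A5: 5 transactions

Answer: 3,1,5,4,5; total 18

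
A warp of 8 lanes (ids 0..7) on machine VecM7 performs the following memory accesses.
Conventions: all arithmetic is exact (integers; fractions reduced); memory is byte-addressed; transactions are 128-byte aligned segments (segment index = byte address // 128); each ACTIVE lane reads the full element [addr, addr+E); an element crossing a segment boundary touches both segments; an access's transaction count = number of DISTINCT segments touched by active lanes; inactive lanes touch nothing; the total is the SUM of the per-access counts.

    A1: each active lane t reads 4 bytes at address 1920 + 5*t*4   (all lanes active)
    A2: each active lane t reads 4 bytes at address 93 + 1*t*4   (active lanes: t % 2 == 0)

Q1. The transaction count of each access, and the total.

A1: 2 transactions
A2: 1 transaction

Answer: 2,1; total 3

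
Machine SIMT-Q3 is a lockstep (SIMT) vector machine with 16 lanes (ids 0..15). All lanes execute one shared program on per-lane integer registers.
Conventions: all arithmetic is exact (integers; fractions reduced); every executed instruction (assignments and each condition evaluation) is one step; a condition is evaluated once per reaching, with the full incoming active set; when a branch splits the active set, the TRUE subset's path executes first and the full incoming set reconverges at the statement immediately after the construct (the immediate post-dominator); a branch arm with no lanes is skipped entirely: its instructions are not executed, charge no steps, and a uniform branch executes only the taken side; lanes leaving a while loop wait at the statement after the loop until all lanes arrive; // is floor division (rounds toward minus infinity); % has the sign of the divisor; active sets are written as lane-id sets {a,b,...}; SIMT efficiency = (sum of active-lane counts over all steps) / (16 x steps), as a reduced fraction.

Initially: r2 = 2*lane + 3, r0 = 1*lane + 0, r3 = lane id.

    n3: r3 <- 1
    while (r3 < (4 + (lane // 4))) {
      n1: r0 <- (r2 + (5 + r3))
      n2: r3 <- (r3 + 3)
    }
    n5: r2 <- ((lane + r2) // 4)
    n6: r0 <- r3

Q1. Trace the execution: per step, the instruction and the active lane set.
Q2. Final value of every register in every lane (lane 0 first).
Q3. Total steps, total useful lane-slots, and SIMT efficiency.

step 0: r3 <- 1                      {0,1,2,3,4,5,6,7,8,9,10,11,12,13,14,15}
step 1: eval (r3 < (4 + (lane // 4))) {0,1,2,3,4,5,6,7,8,9,10,11,12,13,14,15}
step 2: r0 <- (r2 + (5 + r3))        {0,1,2,3,4,5,6,7,8,9,10,11,12,13,14,15}
step 3: r3 <- (r3 + 3)               {0,1,2,3,4,5,6,7,8,9,10,11,12,13,14,15}
step 4: eval (r3 < (4 + (lane // 4))) {0,1,2,3,4,5,6,7,8,9,10,11,12,13,14,15}
step 5: r0 <- (r2 + (5 + r3))        {4,5,6,7,8,9,10,11,12,13,14,15}
step 6: r3 <- (r3 + 3)               {4,5,6,7,8,9,10,11,12,13,14,15}
step 7: eval (r3 < (4 + (lane // 4))) {4,5,6,7,8,9,10,11,12,13,14,15}
step 8: r2 <- ((lane + r2) // 4)     {0,1,2,3,4,5,6,7,8,9,10,11,12,13,14,15}
step 9: r0 <- r3                     {0,1,2,3,4,5,6,7,8,9,10,11,12,13,14,15}

Answer: 10 steps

r2: 0,1,2,3,3,4,5,6,6,7,8,9,9,10,11,12
r0: 4,4,4,4,7,7,7,7,7,7,7,7,7,7,7,7
r3: 4,4,4,4,7,7,7,7,7,7,7,7,7,7,7,7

steps = 10; useful = 148; efficiency = 148/160 = 37/40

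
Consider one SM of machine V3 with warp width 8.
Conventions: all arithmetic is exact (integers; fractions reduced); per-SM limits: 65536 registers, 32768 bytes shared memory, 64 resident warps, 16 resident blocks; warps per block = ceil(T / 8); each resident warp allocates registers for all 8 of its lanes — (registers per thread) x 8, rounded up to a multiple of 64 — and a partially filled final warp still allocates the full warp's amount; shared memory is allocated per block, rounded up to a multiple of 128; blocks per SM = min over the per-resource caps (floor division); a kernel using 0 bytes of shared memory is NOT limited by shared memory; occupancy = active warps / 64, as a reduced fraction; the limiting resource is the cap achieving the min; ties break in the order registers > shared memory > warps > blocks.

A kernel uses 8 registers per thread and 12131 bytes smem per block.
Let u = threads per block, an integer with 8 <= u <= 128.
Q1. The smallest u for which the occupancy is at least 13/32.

Answer: u = 97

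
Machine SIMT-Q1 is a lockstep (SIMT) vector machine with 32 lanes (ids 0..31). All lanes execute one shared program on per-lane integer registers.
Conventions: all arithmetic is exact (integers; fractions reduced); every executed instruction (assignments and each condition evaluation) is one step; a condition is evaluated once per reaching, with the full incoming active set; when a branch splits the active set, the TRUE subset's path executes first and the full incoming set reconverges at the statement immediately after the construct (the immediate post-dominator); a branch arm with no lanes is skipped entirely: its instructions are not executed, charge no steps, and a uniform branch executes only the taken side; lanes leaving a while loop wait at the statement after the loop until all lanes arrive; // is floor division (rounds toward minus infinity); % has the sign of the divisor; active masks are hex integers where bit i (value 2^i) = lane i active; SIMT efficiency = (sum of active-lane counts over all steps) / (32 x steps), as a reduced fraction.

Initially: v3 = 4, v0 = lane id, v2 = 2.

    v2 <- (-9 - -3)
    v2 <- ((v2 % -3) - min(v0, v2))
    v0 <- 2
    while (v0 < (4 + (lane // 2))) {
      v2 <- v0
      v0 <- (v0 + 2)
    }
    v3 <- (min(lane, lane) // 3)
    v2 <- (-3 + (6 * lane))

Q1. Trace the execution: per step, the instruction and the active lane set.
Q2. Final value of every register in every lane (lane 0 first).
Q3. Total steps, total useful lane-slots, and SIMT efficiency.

step 0: v2 <- (-9 - -3)              0xffffffff
step 1: v2 <- ((v2 % -3) - min(v0, v2)) 0xffffffff
step 2: v0 <- 2                      0xffffffff
step 3: eval (v0 < (4 + (lane // 2))) 0xffffffff
step 4: v2 <- v0                     0xffffffff
step 5: v0 <- (v0 + 2)               0xffffffff
step 6: eval (v0 < (4 + (lane // 2))) 0xffffffff
step 7: v2 <- v0                     0xfffffffc
step 8: v0 <- (v0 + 2)               0xfffffffc
step 9: eval (v0 < (4 + (lane // 2))) 0xfffffffc
step 10: v2 <- v0                     0xffffffc0
step 11: v0 <- (v0 + 2)               0xffffffc0
step 12: eval (v0 < (4 + (lane // 2))) 0xffffffc0
step 13: v2 <- v0                     0xfffffc00
step 14: v0 <- (v0 + 2)               0xfffffc00
step 15: eval (v0 < (4 + (lane // 2))) 0xfffffc00
step 16: v2 <- v0                     0xffffc000
step 17: v0 <- (v0 + 2)               0xffffc000
step 18: eval (v0 < (4 + (lane // 2))) 0xffffc000
step 19: v2 <- v0                     0xfffc0000
step 20: v0 <- (v0 + 2)               0xfffc0000
step 21: eval (v0 < (4 + (lane // 2))) 0xfffc0000
step 22: v2 <- v0                     0xffc00000
step 23: v0 <- (v0 + 2)               0xffc00000
step 24: eval (v0 < (4 + (lane // 2))) 0xffc00000
step 25: v2 <- v0                     0xfc000000
step 26: v0 <- (v0 + 2)               0xfc000000
step 27: eval (v0 < (4 + (lane // 2))) 0xfc000000
step 28: v2 <- v0                     0xc0000000
step 29: v0 <- (v0 + 2)               0xc0000000
step 30: eval (v0 < (4 + (lane // 2))) 0xc0000000
step 31: v3 <- (min(lane, lane) // 3) 0xffffffff
step 32: v2 <- (-3 + (6 * lane))      0xffffffff

Answer: 33 steps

v3: 0,0,0,1,1,1,2,2,2,3,3,3,4,4,4,5,5,5,6,6,6,7,7,7,8,8,8,9,9,9,10,10
v0: 4,4,6,6,6,6,8,8,8,8,10,10,10,10,12,12,12,12,14,14,14,14,16,16,16,16,18,18,18,18,20,20
v2: -3,3,9,15,21,27,33,39,45,51,57,63,69,75,81,87,93,99,105,111,117,123,129,135,141,147,153,159,165,171,177,183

steps = 33; useful = 672; efficiency = 672/1056 = 7/11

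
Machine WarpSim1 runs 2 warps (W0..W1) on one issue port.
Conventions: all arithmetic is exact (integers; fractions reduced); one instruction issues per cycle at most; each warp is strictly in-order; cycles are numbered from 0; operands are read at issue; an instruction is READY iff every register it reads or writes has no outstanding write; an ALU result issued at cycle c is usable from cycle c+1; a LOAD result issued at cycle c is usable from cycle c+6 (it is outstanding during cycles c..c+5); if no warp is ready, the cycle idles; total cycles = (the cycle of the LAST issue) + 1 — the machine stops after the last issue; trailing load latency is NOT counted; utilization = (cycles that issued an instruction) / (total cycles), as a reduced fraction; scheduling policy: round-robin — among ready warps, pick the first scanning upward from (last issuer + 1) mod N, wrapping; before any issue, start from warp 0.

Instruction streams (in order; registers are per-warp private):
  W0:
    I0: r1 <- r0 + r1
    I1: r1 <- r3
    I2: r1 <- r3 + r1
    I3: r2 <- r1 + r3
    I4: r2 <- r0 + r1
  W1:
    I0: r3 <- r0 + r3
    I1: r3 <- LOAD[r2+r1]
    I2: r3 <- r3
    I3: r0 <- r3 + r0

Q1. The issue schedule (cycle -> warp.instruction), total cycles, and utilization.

cycle 0: W0.I0
cycle 1: W1.I0
cycle 2: W0.I1
cycle 3: W1.I1
cycle 4: W0.I2
cycle 5: W0.I3
cycle 6: W0.I4
cycle 7: idle
cycle 8: idle
cycle 9: W1.I2
cycle 10: W1.I3

Answer: 11 cycles, utilization 9/11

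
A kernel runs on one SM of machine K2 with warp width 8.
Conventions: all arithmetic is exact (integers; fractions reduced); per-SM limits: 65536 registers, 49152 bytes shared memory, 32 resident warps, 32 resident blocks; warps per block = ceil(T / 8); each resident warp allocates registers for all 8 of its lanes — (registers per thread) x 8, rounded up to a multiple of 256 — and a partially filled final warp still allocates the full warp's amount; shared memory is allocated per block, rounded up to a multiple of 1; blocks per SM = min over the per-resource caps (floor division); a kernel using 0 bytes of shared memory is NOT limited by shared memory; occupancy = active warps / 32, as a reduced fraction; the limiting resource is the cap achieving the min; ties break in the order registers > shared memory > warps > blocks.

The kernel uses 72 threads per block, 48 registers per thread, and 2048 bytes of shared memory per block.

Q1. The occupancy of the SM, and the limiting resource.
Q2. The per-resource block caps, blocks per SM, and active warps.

Answer: occupancy 27/32, limited by warps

registers: 14 blocks
shared memory: 24 blocks
warps: 3 blocks
blocks: 32 blocks

Answer: 3 blocks, 27 active warps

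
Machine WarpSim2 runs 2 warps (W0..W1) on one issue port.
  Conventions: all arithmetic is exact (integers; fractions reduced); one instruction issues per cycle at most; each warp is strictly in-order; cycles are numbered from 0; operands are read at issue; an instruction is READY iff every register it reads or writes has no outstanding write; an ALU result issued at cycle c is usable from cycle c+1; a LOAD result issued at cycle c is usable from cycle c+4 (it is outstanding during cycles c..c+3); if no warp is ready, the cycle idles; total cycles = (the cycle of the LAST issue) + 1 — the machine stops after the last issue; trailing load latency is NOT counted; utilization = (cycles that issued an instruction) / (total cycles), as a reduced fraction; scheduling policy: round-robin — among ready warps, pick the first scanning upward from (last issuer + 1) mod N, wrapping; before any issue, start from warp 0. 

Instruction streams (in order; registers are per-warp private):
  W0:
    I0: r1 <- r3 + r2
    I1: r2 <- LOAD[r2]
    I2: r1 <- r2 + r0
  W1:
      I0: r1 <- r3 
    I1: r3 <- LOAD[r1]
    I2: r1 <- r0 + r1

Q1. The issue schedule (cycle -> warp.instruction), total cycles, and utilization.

cycle 0: W0.I0
cycle 1: W1.I0
cycle 2: W0.I1
cycle 3: W1.I1
cycle 4: W1.I2
cycle 5: idle
cycle 6: W0.I2

Answer: 7 cycles, utilization 6/7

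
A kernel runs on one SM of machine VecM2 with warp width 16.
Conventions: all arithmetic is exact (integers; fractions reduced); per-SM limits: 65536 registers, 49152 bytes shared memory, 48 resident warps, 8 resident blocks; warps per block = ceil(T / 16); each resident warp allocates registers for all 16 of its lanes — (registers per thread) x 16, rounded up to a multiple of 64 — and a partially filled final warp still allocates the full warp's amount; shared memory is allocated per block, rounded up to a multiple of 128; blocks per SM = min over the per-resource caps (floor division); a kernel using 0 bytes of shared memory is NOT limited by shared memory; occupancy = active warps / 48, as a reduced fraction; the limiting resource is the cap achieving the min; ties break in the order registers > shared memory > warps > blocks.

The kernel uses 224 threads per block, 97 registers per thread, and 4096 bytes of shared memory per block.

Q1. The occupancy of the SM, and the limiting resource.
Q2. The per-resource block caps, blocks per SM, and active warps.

Answer: occupancy 7/12, limited by registers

registers: 2 blocks
shared memory: 12 blocks
warps: 3 blocks
blocks: 8 blocks

Answer: 2 blocks, 28 active warps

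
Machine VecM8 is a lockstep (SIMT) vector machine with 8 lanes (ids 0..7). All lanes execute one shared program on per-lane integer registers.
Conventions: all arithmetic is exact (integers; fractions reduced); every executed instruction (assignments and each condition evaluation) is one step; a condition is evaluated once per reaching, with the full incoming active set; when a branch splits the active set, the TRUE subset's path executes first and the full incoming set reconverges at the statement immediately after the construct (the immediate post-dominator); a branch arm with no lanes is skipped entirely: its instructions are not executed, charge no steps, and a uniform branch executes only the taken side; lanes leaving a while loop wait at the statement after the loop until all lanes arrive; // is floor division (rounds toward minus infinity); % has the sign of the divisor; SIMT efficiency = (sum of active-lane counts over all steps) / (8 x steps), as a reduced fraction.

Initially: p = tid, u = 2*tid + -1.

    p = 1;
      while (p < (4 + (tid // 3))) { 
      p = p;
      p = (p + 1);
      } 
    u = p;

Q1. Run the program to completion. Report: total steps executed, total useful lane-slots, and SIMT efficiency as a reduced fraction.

Answer: 18 steps, 117 useful, 13/16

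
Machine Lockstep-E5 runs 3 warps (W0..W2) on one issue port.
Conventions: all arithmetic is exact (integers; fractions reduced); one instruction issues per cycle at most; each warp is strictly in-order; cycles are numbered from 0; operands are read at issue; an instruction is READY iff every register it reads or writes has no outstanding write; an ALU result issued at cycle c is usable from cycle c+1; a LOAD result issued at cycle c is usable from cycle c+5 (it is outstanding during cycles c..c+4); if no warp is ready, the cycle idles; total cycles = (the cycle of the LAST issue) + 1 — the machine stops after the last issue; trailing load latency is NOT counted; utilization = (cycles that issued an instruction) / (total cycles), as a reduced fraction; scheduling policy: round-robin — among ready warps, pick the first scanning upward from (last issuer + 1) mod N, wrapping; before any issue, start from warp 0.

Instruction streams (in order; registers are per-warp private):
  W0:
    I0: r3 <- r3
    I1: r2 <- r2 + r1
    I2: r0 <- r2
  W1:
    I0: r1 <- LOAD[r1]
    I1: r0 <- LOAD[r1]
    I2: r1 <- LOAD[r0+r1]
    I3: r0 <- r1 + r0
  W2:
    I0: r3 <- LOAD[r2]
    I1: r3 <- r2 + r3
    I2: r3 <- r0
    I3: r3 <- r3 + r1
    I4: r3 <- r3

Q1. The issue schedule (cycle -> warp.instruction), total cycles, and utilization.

cycle 0: W0.I0
cycle 1: W1.I0
cycle 2: W2.I0
cycle 3: W0.I1
cycle 4: W0.I2
cycle 5: idle
cycle 6: W1.I1
cycle 7: W2.I1
cycle 8: W2.I2
cycle 9: W2.I3
cycle 10: W2.I4
cycle 11: W1.I2
cycle 12: idle
cycle 13: idle
cycle 14: idle
cycle 15: idle
cycle 16: W1.I3

Answer: 17 cycles, utilization 12/17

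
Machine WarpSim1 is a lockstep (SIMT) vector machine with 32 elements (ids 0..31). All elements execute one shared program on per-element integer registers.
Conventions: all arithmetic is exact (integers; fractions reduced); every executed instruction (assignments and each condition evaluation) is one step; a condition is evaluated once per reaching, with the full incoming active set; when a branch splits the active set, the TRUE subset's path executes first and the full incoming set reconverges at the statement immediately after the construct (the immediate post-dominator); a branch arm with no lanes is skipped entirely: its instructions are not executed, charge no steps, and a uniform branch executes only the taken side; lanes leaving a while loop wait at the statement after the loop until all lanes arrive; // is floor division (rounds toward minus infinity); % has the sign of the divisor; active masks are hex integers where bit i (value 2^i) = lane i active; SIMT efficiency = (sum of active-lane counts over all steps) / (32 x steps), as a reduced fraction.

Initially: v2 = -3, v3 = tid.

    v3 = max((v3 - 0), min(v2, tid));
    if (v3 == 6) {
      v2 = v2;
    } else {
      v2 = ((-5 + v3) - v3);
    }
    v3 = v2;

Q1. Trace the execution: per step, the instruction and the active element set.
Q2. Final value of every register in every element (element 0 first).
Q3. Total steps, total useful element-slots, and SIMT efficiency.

step 0: v3 <- max((v3 - 0), min(v2, tid)) 0xffffffff
step 1: eval (v3 == 6)               0xffffffff
step 2: v2 <- v2                     0x00000040
step 3: v2 <- ((-5 + v3) - v3)       0xffffffbf
step 4: v3 <- v2                     0xffffffff

Answer: 5 steps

v2: -5,-5,-5,-5,-5,-5,-3,-5,-5,-5,-5,-5,-5,-5,-5,-5,-5,-5,-5,-5,-5,-5,-5,-5,-5,-5,-5,-5,-5,-5,-5,-5
v3: -5,-5,-5,-5,-5,-5,-3,-5,-5,-5,-5,-5,-5,-5,-5,-5,-5,-5,-5,-5,-5,-5,-5,-5,-5,-5,-5,-5,-5,-5,-5,-5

steps = 5; useful = 128; efficiency = 128/160 = 4/5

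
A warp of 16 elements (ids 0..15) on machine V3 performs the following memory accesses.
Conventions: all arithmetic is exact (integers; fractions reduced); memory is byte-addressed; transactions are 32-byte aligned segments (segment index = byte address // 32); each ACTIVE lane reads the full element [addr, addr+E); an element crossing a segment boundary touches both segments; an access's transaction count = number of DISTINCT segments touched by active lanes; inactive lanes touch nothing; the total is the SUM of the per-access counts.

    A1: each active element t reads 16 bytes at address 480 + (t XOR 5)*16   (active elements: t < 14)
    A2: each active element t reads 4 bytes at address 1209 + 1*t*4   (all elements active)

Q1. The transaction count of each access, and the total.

A1: 7 transactions
A2: 3 transactions

Answer: 7,3; total 10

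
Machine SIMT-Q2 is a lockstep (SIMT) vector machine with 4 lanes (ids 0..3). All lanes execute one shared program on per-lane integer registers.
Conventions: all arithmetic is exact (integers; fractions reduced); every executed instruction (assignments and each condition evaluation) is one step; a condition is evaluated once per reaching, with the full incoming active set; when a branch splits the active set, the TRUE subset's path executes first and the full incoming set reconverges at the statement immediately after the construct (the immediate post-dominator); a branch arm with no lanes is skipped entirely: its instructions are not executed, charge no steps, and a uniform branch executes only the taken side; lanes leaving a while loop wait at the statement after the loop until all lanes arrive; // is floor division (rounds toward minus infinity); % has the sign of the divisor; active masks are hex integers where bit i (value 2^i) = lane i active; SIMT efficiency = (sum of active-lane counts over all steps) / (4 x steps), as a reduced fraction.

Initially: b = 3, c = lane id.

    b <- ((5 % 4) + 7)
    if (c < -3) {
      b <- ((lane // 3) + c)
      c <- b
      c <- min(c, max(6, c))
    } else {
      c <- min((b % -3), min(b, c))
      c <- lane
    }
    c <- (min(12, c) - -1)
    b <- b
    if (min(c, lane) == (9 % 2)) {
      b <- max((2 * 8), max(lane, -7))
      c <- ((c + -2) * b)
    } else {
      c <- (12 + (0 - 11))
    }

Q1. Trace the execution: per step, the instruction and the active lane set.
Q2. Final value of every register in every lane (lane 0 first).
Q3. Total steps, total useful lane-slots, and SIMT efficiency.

step 0: b <- ((5 % 4) + 7)           0xf
step 1: eval (c < -3)                0xf
step 2: c <- min((b % -3), min(b, c)) 0xf
step 3: c <- lane                    0xf
step 4: c <- (min(12, c) - -1)       0xf
step 5: b <- b                       0xf
step 6: eval (min(c, lane) == (9 % 2)) 0xf
step 7: b <- max((2 * 8), max(lane, -7)) 0x2
step 8: c <- ((c + -2) * b)          0x2
step 9: c <- (12 + (0 - 11))         0xd

Answer: 10 steps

b: 8,16,8,8
c: 1,0,1,1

steps = 10; useful = 33; efficiency = 33/40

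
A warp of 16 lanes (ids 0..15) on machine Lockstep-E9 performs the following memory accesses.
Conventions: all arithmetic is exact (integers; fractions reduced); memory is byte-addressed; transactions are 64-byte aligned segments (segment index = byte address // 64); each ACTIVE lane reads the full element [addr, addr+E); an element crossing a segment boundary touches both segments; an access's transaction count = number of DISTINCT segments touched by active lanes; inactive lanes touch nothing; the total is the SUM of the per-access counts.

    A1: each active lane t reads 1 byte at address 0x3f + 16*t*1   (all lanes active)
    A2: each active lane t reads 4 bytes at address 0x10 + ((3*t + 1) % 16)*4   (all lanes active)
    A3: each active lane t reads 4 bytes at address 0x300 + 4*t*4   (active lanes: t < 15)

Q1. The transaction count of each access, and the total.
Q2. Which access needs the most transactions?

A1: 5 transactions
A2: 2 transactions
A3: 4 transactions

Answer: 5,2,4; total 11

Answer: A1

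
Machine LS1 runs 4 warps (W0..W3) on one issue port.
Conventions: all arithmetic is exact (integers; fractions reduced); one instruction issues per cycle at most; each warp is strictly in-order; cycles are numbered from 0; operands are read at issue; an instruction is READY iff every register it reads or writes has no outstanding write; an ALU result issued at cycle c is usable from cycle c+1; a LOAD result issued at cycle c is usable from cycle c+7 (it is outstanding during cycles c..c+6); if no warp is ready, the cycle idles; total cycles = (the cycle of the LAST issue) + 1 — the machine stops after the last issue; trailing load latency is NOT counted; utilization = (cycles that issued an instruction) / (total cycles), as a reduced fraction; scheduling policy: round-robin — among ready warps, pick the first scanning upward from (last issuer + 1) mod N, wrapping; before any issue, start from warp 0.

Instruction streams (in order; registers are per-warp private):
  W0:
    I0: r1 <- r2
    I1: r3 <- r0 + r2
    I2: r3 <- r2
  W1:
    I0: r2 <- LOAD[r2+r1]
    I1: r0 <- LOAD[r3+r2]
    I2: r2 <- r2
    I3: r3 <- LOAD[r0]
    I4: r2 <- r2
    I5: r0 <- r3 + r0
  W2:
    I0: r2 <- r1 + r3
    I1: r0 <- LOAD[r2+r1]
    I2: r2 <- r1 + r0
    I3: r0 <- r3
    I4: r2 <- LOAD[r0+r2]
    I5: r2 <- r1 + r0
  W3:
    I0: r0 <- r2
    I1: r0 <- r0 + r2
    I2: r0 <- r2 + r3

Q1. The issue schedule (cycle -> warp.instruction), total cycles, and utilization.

cycle 0: W0.I0
cycle 1: W1.I0
cycle 2: W2.I0
cycle 3: W3.I0
cycle 4: W0.I1
cycle 5: W2.I1
cycle 6: W3.I1
cycle 7: W0.I2
cycle 8: W1.I1
cycle 9: W3.I2
cycle 10: W1.I2
cycle 11: idle
cycle 12: W2.I2
cycle 13: W2.I3
cycle 14: W2.I4
cycle 15: W1.I3
cycle 16: W1.I4
cycle 17: idle
cycle 18: idle
cycle 19: idle
cycle 20: idle
cycle 21: W2.I5
cycle 22: W1.I5

Answer: 23 cycles, utilization 18/23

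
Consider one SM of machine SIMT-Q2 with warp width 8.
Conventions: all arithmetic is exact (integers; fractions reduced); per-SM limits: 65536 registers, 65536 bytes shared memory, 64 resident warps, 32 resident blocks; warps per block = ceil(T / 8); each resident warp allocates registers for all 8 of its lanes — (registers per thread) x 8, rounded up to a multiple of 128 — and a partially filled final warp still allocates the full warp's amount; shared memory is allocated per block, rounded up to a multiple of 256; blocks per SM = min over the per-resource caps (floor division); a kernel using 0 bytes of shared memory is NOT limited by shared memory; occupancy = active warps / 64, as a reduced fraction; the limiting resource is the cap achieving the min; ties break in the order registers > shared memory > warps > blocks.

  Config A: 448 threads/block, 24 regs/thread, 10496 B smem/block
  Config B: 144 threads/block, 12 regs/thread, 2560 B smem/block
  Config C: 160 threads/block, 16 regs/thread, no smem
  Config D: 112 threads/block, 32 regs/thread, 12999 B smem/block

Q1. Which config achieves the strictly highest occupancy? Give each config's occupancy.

occupancies: A 7/8, B 27/32, C 15/16, D 7/8

Answer: C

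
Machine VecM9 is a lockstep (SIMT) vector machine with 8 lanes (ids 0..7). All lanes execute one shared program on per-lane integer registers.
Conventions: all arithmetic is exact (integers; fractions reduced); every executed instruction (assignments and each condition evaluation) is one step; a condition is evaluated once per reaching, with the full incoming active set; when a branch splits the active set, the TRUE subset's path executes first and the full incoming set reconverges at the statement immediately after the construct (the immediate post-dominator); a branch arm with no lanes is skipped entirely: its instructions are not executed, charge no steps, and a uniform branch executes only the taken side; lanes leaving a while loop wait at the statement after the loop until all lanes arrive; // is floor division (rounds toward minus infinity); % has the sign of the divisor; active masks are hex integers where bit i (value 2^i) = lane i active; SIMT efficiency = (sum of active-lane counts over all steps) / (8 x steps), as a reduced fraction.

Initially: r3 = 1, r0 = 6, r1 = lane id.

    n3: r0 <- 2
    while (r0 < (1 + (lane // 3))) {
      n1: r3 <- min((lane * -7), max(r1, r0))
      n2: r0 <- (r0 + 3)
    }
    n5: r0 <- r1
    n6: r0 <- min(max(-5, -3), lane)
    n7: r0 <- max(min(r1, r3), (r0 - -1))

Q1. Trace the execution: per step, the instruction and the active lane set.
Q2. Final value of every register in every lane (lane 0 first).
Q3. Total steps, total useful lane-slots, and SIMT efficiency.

step 0: r0 <- 2                      0xff
step 1: eval (r0 < (1 + (lane // 3))) 0xff
step 2: r3 <- min((lane * -7), max(r1, r0)) 0xc0
step 3: r0 <- (r0 + 3)               0xc0
step 4: eval (r0 < (1 + (lane // 3))) 0xc0
step 5: r0 <- r1                     0xff
step 6: r0 <- min(max(-5, -3), lane) 0xff
step 7: r0 <- max(min(r1, r3), (r0 - -1)) 0xff

Answer: 8 steps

r3: 1,1,1,1,1,1,-42,-49
r0: 0,1,1,1,1,1,-2,-2
r1: 0,1,2,3,4,5,6,7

steps = 8; useful = 46; efficiency = 46/64 = 23/32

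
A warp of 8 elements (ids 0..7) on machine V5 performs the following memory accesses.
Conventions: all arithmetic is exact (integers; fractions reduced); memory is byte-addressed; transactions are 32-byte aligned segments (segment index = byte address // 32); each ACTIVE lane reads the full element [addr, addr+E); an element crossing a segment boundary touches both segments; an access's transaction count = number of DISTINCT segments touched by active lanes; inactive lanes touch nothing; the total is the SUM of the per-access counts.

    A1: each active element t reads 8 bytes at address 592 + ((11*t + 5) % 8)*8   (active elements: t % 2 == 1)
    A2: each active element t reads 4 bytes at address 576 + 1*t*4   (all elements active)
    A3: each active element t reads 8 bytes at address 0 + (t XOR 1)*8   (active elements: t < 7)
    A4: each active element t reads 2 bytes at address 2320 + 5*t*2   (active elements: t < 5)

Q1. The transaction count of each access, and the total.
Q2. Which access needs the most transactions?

A1: 3 transactions
A2: 1 transaction
A3: 2 transactions
A4: 2 transactions

Answer: 3,1,2,2; total 8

Answer: A1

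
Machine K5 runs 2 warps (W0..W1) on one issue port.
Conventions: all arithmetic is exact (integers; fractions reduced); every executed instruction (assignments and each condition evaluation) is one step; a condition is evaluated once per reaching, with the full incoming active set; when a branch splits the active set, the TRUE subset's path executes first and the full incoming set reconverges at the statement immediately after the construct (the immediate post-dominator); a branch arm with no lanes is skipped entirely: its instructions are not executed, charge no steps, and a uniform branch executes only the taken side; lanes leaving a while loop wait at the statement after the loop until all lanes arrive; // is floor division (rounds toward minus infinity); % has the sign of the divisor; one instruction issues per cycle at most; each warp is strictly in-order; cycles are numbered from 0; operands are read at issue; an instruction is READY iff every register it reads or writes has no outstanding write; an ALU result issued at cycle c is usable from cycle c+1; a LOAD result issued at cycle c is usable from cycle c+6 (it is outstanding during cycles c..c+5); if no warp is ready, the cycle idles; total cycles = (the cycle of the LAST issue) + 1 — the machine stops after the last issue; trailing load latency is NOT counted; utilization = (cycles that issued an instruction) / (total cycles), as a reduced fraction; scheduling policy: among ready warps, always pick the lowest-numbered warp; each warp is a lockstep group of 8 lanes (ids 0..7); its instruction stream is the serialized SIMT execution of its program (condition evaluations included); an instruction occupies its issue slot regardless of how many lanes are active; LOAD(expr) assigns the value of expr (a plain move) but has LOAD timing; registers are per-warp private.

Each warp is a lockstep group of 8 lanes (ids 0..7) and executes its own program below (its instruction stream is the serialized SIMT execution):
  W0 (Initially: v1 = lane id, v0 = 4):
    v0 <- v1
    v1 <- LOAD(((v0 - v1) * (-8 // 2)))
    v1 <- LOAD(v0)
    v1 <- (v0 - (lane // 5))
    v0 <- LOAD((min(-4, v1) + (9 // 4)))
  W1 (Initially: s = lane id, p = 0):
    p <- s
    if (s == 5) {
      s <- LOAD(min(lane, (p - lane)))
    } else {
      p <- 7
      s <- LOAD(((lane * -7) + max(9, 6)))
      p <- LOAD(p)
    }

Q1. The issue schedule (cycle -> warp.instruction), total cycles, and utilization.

cycle 0: W0.I0
cycle 1: W0.I1
cycle 2: W1.I0
cycle 3: W1.I1
cycle 4: W1.I2
cycle 5: W1.I3
cycle 6: idle
cycle 7: W0.I2
cycle 8: idle
cycle 9: idle
cycle 10: W1.I4
cycle 11: W1.I5
cycle 12: idle
cycle 13: W0.I3
cycle 14: W0.I4

Answer: 15 cycles, utilization 11/15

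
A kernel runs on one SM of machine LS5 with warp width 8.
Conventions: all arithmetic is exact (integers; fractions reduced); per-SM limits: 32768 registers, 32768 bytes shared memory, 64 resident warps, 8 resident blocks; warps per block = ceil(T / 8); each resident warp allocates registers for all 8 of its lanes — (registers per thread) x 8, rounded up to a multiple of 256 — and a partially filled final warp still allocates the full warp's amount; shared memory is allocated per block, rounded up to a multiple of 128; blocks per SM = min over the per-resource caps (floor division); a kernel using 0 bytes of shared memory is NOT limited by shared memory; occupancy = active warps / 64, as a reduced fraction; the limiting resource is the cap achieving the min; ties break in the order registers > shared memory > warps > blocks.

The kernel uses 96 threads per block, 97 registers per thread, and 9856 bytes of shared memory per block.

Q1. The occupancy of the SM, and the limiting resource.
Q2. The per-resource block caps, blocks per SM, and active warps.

Answer: occupancy 3/8, limited by registers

registers: 2 blocks
shared memory: 3 blocks
warps: 5 blocks
blocks: 8 blocks

Answer: 2 blocks, 24 active warps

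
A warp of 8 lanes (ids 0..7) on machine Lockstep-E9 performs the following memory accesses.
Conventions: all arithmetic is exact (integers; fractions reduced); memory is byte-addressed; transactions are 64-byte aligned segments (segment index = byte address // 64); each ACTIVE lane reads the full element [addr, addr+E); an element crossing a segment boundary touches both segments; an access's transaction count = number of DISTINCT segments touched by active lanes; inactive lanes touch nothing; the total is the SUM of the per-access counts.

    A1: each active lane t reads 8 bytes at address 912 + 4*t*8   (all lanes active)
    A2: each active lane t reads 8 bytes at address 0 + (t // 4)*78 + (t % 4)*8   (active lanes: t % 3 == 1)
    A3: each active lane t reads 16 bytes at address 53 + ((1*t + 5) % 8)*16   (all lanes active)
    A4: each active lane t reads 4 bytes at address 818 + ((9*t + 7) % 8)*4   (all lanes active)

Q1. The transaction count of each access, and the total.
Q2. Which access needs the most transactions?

A1: 4 transactions
A2: 2 transactions
A3: 3 transactions
A4: 2 transactions

Answer: 4,2,3,2; total 11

Answer: A1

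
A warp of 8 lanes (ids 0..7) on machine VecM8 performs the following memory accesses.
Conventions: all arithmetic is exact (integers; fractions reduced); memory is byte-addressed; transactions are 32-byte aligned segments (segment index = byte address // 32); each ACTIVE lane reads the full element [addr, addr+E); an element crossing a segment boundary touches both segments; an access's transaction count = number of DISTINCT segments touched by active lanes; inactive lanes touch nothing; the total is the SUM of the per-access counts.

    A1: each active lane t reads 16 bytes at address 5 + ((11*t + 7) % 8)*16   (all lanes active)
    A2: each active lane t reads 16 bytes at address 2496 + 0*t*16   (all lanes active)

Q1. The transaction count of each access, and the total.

A1: 5 transactions
A2: 1 transaction

Answer: 5,1; total 6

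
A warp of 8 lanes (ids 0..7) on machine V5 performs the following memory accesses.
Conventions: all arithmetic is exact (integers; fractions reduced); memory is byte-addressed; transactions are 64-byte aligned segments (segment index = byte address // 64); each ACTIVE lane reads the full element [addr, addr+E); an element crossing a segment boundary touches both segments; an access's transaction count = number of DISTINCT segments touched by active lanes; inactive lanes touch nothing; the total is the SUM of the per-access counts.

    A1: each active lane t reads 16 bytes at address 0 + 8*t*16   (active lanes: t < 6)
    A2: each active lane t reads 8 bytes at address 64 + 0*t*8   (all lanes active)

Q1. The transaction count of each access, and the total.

A1: 6 transactions
A2: 1 transaction

Answer: 6,1; total 7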